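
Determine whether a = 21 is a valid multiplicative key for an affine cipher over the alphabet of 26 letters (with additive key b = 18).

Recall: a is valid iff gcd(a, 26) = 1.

Step 1: Compute gcd(21, 26).
Step 2: gcd(21, 26) = 1.
Since gcd = 1, 21 is coprime with 26, so it is a valid key.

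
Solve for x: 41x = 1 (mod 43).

Step 1: We need x such that 41 * x = 1 (mod 43).
Step 2: Using the extended Euclidean algorithm or trial:
  41 * 21 = 861 = 20 * 43 + 1.
Step 3: Since 861 mod 43 = 1, the inverse is x = 21.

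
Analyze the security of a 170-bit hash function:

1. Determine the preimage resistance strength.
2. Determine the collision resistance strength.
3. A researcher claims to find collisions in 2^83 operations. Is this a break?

Step 1: Preimage resistance requires brute-force of 2^170 operations.
Step 2: Collision resistance (birthday bound) = 2^(170/2) = 2^85.
Step 3: The claimed attack costs 2^83 operations.
Step 4: Since 2^83 < 2^85, the claimed attack beats the generic birthday bound, so collision resistance is broken.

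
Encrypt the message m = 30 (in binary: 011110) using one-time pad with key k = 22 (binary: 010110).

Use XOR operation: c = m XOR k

Step 1: Write out the XOR operation bit by bit:
  Message: 011110
  Key:     010110
  XOR:     001000
Step 2: Convert to decimal: 001000 = 8.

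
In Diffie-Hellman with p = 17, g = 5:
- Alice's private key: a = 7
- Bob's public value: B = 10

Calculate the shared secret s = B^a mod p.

Step 1: s = B^a mod p = 10^7 mod 17.
  10^1 mod 17 = 10
  10^2 mod 17 = (10 * 10) mod 17 = 15
  10^3 mod 17 = (15 * 10) mod 17 = 14
  10^4 mod 17 = (14 * 10) mod 17 = 4
  10^5 mod 17 = (4 * 10) mod 17 = 6
  10^6 mod 17 = (6 * 10) mod 17 = 9
  10^7 mod 17 = (9 * 10) mod 17 = 5
Result: shared secret = 5.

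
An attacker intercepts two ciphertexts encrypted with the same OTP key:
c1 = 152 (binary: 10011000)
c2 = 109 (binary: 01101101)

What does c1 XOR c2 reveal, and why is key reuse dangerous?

Step 1: c1 XOR c2 = (m1 XOR k) XOR (m2 XOR k).
Step 2: By XOR associativity/commutativity: = m1 XOR m2 XOR k XOR k = m1 XOR m2.
Step 3: 10011000 XOR 01101101 = 11110101 = 245.
Step 4: The key cancels out! An attacker learns m1 XOR m2 = 245, revealing the relationship between plaintexts.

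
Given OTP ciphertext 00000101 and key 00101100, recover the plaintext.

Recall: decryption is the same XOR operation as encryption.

Step 1: XOR ciphertext with key:
  Ciphertext: 00000101
  Key:        00101100
  XOR:        00101001
Step 2: Plaintext = 00101001 = 41 in decimal.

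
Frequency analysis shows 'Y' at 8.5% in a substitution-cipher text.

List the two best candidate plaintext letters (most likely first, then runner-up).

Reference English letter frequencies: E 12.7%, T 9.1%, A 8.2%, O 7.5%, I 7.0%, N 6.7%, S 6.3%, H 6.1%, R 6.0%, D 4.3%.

Step 1: Observed frequency of 'Y' is 8.5%.
Step 2: Compute distances to each reference frequency and sort:
  A (8.2%): difference = 0.3% <-- BEST
  T (9.1%): difference = 0.6% <-- RUNNER-UP
  O (7.5%): difference = 1.0%
  I (7.0%): difference = 1.5%
  N (6.7%): difference = 1.8%
Step 3: Most likely is 'A' (8.2%, diff 0.3%); second most likely is 'T' (9.1%, diff 0.6%).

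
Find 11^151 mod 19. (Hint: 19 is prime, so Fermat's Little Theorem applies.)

Step 1: Since 19 is prime, by Fermat's Little Theorem: 11^18 = 1 (mod 19).
Step 2: Reduce exponent: 151 mod 18 = 7.
Step 3: So 11^151 = 11^7 (mod 19).
Step 4: 11^7 mod 19 = 11.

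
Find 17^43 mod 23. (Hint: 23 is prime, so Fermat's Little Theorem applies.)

Step 1: Since 23 is prime, by Fermat's Little Theorem: 17^22 = 1 (mod 23).
Step 2: Reduce exponent: 43 mod 22 = 21.
Step 3: So 17^43 = 17^21 (mod 23).
Step 4: 17^21 mod 23 = 19.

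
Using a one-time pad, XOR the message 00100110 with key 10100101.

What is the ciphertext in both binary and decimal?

Step 1: Write out the XOR operation bit by bit:
  Message: 00100110
  Key:     10100101
  XOR:     10000011
Step 2: Convert to decimal: 10000011 = 131.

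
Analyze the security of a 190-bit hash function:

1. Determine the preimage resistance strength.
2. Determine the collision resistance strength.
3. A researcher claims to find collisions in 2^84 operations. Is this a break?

Step 1: Preimage resistance requires brute-force of 2^190 operations.
Step 2: Collision resistance (birthday bound) = 2^(190/2) = 2^95.
Step 3: The claimed attack costs 2^84 operations.
Step 4: Since 2^84 < 2^95, the claimed attack beats the generic birthday bound, so collision resistance is broken.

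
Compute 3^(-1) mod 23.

Step 1: We need x such that 3 * x = 1 (mod 23).
Step 2: Using the extended Euclidean algorithm or trial:
  3 * 8 = 24 = 1 * 23 + 1.
Step 3: Since 24 mod 23 = 1, the inverse is x = 8.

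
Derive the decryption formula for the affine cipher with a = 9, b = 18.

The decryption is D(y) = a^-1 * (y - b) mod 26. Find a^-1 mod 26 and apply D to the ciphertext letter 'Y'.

Step 1: Find a^-1, the modular inverse of 9 mod 26.
Step 2: We need 9 * a^-1 = 1 (mod 26).
Step 3: 9 * 3 = 27 = 1 * 26 + 1, so a^-1 = 3.
Step 4: D(y) = 3(y - 18) mod 26.
Step 5: Apply to 'Y' (y = 24): D(24) = 3 * (24 - 18) mod 26 = 3 * 6 mod 26 = 18 -> 'S'.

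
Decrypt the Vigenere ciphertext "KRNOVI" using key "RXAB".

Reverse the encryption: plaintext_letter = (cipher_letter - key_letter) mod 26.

Step 1: Extend key: RXABRX
Step 2: Decrypt each letter (c - k) mod 26:
  K(10) - R(17) = (10-17) mod 26 = 19 = T
  R(17) - X(23) = (17-23) mod 26 = 20 = U
  N(13) - A(0) = (13-0) mod 26 = 13 = N
  O(14) - B(1) = (14-1) mod 26 = 13 = N
  V(21) - R(17) = (21-17) mod 26 = 4 = E
  I(8) - X(23) = (8-23) mod 26 = 11 = L
Plaintext: TUNNEL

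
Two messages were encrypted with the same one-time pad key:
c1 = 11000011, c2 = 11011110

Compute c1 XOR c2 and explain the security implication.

Step 1: c1 XOR c2 = (m1 XOR k) XOR (m2 XOR k).
Step 2: By XOR associativity/commutativity: = m1 XOR m2 XOR k XOR k = m1 XOR m2.
Step 3: 11000011 XOR 11011110 = 00011101 = 29.
Step 4: The key cancels out! An attacker learns m1 XOR m2 = 29, revealing the relationship between plaintexts.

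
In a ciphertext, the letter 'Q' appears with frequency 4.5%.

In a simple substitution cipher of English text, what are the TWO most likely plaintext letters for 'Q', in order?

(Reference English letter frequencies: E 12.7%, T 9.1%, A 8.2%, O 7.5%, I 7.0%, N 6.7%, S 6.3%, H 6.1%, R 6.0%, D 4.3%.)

Step 1: Observed frequency of 'Q' is 4.5%.
Step 2: Compute distances to each reference frequency and sort:
  D (4.3%): difference = 0.2% <-- BEST
  R (6.0%): difference = 1.5% <-- RUNNER-UP
  H (6.1%): difference = 1.6%
  S (6.3%): difference = 1.8%
  N (6.7%): difference = 2.2%
Step 3: Most likely is 'D' (4.3%, diff 0.2%); second most likely is 'R' (6.0%, diff 1.5%).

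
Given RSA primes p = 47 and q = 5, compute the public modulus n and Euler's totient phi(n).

Step 1: n = p * q = 47 * 5 = 235.
Step 2: phi(n) = (p-1)(q-1) = 46 * 4 = 184.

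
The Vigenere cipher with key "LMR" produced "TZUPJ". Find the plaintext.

Step 1: Extend key: LMRLM
Step 2: Decrypt each letter (c - k) mod 26:
  T(19) - L(11) = (19-11) mod 26 = 8 = I
  Z(25) - M(12) = (25-12) mod 26 = 13 = N
  U(20) - R(17) = (20-17) mod 26 = 3 = D
  P(15) - L(11) = (15-11) mod 26 = 4 = E
  J(9) - M(12) = (9-12) mod 26 = 23 = X
Plaintext: INDEX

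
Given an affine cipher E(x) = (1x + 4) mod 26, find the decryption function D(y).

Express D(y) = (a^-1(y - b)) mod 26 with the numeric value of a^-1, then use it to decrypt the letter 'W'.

Step 1: Find a^-1, the modular inverse of 1 mod 26.
Step 2: We need 1 * a^-1 = 1 (mod 26).
Step 3: 1 * 1 = 1 = 0 * 26 + 1, so a^-1 = 1.
Step 4: D(y) = 1(y - 4) mod 26.
Step 5: Apply to 'W' (y = 22): D(22) = 1 * (22 - 4) mod 26 = 1 * 18 mod 26 = 18 -> 'S'.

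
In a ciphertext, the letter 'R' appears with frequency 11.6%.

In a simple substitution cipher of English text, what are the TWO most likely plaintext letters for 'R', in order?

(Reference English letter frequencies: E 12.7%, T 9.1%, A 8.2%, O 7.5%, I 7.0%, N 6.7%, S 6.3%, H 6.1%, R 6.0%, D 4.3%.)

Step 1: Observed frequency of 'R' is 11.6%.
Step 2: Compute distances to each reference frequency and sort:
  E (12.7%): difference = 1.1% <-- BEST
  T (9.1%): difference = 2.5% <-- RUNNER-UP
  A (8.2%): difference = 3.4%
  O (7.5%): difference = 4.1%
  I (7.0%): difference = 4.6%
Step 3: Most likely is 'E' (12.7%, diff 1.1%); second most likely is 'T' (9.1%, diff 2.5%).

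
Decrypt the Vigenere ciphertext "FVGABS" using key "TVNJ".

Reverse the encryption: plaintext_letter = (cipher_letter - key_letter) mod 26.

Step 1: Extend key: TVNJTV
Step 2: Decrypt each letter (c - k) mod 26:
  F(5) - T(19) = (5-19) mod 26 = 12 = M
  V(21) - V(21) = (21-21) mod 26 = 0 = A
  G(6) - N(13) = (6-13) mod 26 = 19 = T
  A(0) - J(9) = (0-9) mod 26 = 17 = R
  B(1) - T(19) = (1-19) mod 26 = 8 = I
  S(18) - V(21) = (18-21) mod 26 = 23 = X
Plaintext: MATRIX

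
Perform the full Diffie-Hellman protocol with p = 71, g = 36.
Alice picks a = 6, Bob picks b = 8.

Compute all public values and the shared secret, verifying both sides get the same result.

Step 1: A = g^a mod p = 36^6 mod 71 = 10.
Step 2: B = g^b mod p = 36^8 mod 71 = 38.
Step 3: Alice computes s = B^a mod p = 38^6 mod 71 = 50.
Step 4: Bob computes s = A^b mod p = 10^8 mod 71 = 50.
Both sides agree: shared secret = 50.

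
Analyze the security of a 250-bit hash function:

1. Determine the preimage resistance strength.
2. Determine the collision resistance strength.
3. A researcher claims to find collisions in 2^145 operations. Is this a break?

Step 1: Preimage resistance requires brute-force of 2^250 operations.
Step 2: Collision resistance (birthday bound) = 2^(250/2) = 2^125.
Step 3: The claimed attack costs 2^145 operations.
Step 4: Since 2^145 >= 2^125, the claimed attack is no faster than the generic birthday attack, so this does not break collision resistance.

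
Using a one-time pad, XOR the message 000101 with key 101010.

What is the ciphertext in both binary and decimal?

Step 1: Write out the XOR operation bit by bit:
  Message: 000101
  Key:     101010
  XOR:     101111
Step 2: Convert to decimal: 101111 = 47.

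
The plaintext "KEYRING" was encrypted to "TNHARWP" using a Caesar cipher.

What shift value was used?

Step 1: Compare first letters: K (position 10) -> T (position 19).
Step 2: Shift = (19 - 10) mod 26 = 9.
The shift value is 9.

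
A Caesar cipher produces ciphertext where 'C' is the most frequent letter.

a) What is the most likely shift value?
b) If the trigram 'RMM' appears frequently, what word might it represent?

Step 1: In English, 'E' is the most frequent letter (12.7%).
Step 2: The most frequent ciphertext letter is 'C' (position 2).
Step 3: Shift = (2 - 4) mod 26 = 24.
Step 4: Decrypt 'RMM' by shifting back 24:
  R -> T
  M -> O
  M -> O
Step 5: 'RMM' decrypts to 'TOO'.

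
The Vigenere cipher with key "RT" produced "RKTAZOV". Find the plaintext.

Step 1: Extend key: RTRTRTR
Step 2: Decrypt each letter (c - k) mod 26:
  R(17) - R(17) = (17-17) mod 26 = 0 = A
  K(10) - T(19) = (10-19) mod 26 = 17 = R
  T(19) - R(17) = (19-17) mod 26 = 2 = C
  A(0) - T(19) = (0-19) mod 26 = 7 = H
  Z(25) - R(17) = (25-17) mod 26 = 8 = I
  O(14) - T(19) = (14-19) mod 26 = 21 = V
  V(21) - R(17) = (21-17) mod 26 = 4 = E
Plaintext: ARCHIVE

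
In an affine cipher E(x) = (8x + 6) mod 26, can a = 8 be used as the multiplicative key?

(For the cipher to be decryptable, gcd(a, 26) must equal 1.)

Step 1: Compute gcd(8, 26).
Step 2: gcd(8, 26) = 2.
Since gcd = 2 != 1, 8 shares a common factor with 26, so it cannot be used.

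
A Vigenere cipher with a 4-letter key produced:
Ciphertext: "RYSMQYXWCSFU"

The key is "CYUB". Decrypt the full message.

Step 1: Key 'CYUB' has length 4. Extended key: CYUBCYUBCYUB
Step 2: Decrypt each position:
  R(17) - C(2) = 15 = P
  Y(24) - Y(24) = 0 = A
  S(18) - U(20) = 24 = Y
  M(12) - B(1) = 11 = L
  Q(16) - C(2) = 14 = O
  Y(24) - Y(24) = 0 = A
  X(23) - U(20) = 3 = D
  W(22) - B(1) = 21 = V
  C(2) - C(2) = 0 = A
  S(18) - Y(24) = 20 = U
  F(5) - U(20) = 11 = L
  U(20) - B(1) = 19 = T
Plaintext: PAYLOADVAULT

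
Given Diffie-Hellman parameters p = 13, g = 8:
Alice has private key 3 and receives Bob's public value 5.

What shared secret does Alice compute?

Step 1: s = B^a mod p = 5^3 mod 13.
  5^1 mod 13 = 5
  5^2 mod 13 = (5 * 5) mod 13 = 12
  5^3 mod 13 = (12 * 5) mod 13 = 8
Result: shared secret = 8.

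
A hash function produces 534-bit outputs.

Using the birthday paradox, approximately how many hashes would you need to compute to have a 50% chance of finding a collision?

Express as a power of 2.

Step 1: The birthday paradox gives collision probability ~50% after sqrt(2^n) = 2^(n/2) hashes.
Step 2: For 534-bit output: 2^(534/2) = 2^267.
Step 3: Approximately 2^267 hash computations needed.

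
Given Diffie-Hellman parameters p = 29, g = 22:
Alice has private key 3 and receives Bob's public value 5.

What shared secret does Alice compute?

Step 1: s = B^a mod p = 5^3 mod 29.
  5^1 mod 29 = 5
  5^2 mod 29 = (5 * 5) mod 29 = 25
  5^3 mod 29 = (25 * 5) mod 29 = 9
Result: shared secret = 9.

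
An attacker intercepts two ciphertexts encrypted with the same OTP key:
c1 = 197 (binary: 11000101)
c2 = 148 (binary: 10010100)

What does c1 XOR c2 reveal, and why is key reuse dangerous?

Step 1: c1 XOR c2 = (m1 XOR k) XOR (m2 XOR k).
Step 2: By XOR associativity/commutativity: = m1 XOR m2 XOR k XOR k = m1 XOR m2.
Step 3: 11000101 XOR 10010100 = 01010001 = 81.
Step 4: The key cancels out! An attacker learns m1 XOR m2 = 81, revealing the relationship between plaintexts.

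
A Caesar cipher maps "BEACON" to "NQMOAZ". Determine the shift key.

Step 1: Compare first letters: B (position 1) -> N (position 13).
Step 2: Shift = (13 - 1) mod 26 = 12.
The shift value is 12.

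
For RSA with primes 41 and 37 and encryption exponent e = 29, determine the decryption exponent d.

Step 1: n = 41 * 37 = 1517.
Step 2: phi(n) = 40 * 36 = 1440.
Step 3: Find d such that 29 * d = 1 (mod 1440).
Step 4: d = 29^(-1) mod 1440 = 149.
Verification: 29 * 149 = 4321 = 3 * 1440 + 1.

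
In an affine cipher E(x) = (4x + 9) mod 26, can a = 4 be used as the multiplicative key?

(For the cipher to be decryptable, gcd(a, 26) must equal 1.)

Step 1: Compute gcd(4, 26).
Step 2: gcd(4, 26) = 2.
Since gcd = 2 != 1, 4 shares a common factor with 26, so it cannot be used.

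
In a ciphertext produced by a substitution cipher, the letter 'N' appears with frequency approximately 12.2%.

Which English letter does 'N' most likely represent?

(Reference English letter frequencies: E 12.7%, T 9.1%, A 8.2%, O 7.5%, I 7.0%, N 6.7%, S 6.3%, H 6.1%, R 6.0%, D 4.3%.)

Step 1: The observed frequency is 12.2%.
Step 2: Compare with English frequencies:
  E: 12.7% (difference: 0.5%) <-- closest
  T: 9.1% (difference: 3.1%)
  A: 8.2% (difference: 4.0%)
  O: 7.5% (difference: 4.7%)
  I: 7.0% (difference: 5.2%)
  N: 6.7% (difference: 5.5%)
  S: 6.3% (difference: 5.9%)
  H: 6.1% (difference: 6.1%)
  R: 6.0% (difference: 6.2%)
  D: 4.3% (difference: 7.9%)
Step 3: 'N' most likely represents 'E' (frequency 12.7%).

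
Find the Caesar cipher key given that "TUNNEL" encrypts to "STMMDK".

Step 1: Compare first letters: T (position 19) -> S (position 18).
Step 2: Shift = (18 - 19) mod 26 = 25.
The shift value is 25.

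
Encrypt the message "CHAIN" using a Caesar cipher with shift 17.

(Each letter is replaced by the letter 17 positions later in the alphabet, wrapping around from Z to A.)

Step 1: For each letter, shift forward by 17 positions (mod 26).
  C (position 2) -> position (2+17) mod 26 = 19 -> T
  H (position 7) -> position (7+17) mod 26 = 24 -> Y
  A (position 0) -> position (0+17) mod 26 = 17 -> R
  I (position 8) -> position (8+17) mod 26 = 25 -> Z
  N (position 13) -> position (13+17) mod 26 = 4 -> E
Result: TYRZE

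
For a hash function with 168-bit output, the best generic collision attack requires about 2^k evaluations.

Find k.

Step 1: The hash has a 168-bit output.
Step 2: Collision resistance means it should be infeasible to find any x != y with h(x) = h(y).
By the birthday bound, a generic collision search succeeds after about sqrt(2^168) = 2^(168/2) = 2^84 evaluations.
Step 3: Security level = 84 bits.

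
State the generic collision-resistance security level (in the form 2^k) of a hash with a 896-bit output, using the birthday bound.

Step 1: The birthday paradox gives collision probability ~50% after sqrt(2^n) = 2^(n/2) hashes.
Step 2: For 896-bit output: 2^(896/2) = 2^448.
Step 3: Approximately 2^448 hash computations needed.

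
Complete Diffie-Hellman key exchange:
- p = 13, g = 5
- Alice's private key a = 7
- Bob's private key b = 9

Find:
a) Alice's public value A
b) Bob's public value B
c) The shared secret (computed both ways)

Step 1: A = g^a mod p = 5^7 mod 13 = 8.
Step 2: B = g^b mod p = 5^9 mod 13 = 5.
Step 3: Alice computes s = B^a mod p = 5^7 mod 13 = 8.
Step 4: Bob computes s = A^b mod p = 8^9 mod 13 = 8.
Both sides agree: shared secret = 8.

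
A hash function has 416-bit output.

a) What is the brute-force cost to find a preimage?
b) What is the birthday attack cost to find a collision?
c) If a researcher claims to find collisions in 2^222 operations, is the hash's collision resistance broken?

Step 1: Preimage resistance requires brute-force of 2^416 operations.
Step 2: Collision resistance (birthday bound) = 2^(416/2) = 2^208.
Step 3: The claimed attack costs 2^222 operations.
Step 4: Since 2^222 >= 2^208, the claimed attack is no faster than the generic birthday attack, so this does not break collision resistance.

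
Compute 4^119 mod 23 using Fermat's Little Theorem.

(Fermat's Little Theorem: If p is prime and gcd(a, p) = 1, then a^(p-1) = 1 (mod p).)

Step 1: Since 23 is prime, by Fermat's Little Theorem: 4^22 = 1 (mod 23).
Step 2: Reduce exponent: 119 mod 22 = 9.
Step 3: So 4^119 = 4^9 (mod 23).
Step 4: 4^9 mod 23 = 13.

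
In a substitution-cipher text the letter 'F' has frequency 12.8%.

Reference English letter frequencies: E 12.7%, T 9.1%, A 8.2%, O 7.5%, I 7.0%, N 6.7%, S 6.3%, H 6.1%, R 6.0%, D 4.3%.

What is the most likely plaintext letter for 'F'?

Step 1: The observed frequency is 12.8%.
Step 2: Compare with English frequencies:
  E: 12.7% (difference: 0.1%) <-- closest
  T: 9.1% (difference: 3.7%)
  A: 8.2% (difference: 4.6%)
  O: 7.5% (difference: 5.3%)
  I: 7.0% (difference: 5.8%)
  N: 6.7% (difference: 6.1%)
  S: 6.3% (difference: 6.5%)
  H: 6.1% (difference: 6.7%)
  R: 6.0% (difference: 6.8%)
  D: 4.3% (difference: 8.5%)
Step 3: 'F' most likely represents 'E' (frequency 12.7%).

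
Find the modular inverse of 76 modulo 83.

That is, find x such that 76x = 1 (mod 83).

Step 1: We need x such that 76 * x = 1 (mod 83).
Step 2: Using the extended Euclidean algorithm or trial:
  76 * 71 = 5396 = 65 * 83 + 1.
Step 3: Since 5396 mod 83 = 1, the inverse is x = 71.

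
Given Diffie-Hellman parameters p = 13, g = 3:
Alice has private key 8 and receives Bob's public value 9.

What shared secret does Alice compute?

Step 1: s = B^a mod p = 9^8 mod 13.
  9^1 mod 13 = 9
  9^2 mod 13 = (9 * 9) mod 13 = 3
  9^3 mod 13 = (3 * 9) mod 13 = 1
  9^4 mod 13 = (1 * 9) mod 13 = 9
  9^5 mod 13 = (9 * 9) mod 13 = 3
  9^6 mod 13 = (3 * 9) mod 13 = 1
  9^7 mod 13 = (1 * 9) mod 13 = 9
  9^8 mod 13 = (9 * 9) mod 13 = 3
Result: shared secret = 3.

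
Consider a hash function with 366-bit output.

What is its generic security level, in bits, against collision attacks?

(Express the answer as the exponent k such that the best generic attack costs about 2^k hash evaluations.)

Step 1: The hash has a 366-bit output.
Step 2: Collision resistance means it should be infeasible to find any x != y with h(x) = h(y).
By the birthday bound, a generic collision search succeeds after about sqrt(2^366) = 2^(366/2) = 2^183 evaluations.
Step 3: Security level = 183 bits.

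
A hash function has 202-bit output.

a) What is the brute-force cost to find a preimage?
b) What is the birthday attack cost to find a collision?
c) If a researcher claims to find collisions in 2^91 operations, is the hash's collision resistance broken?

Step 1: Preimage resistance requires brute-force of 2^202 operations.
Step 2: Collision resistance (birthday bound) = 2^(202/2) = 2^101.
Step 3: The claimed attack costs 2^91 operations.
Step 4: Since 2^91 < 2^101, the claimed attack beats the generic birthday bound, so collision resistance is broken.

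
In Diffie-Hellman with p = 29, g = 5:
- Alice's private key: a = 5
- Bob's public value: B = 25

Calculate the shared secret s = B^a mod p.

Step 1: s = B^a mod p = 25^5 mod 29.
  25^1 mod 29 = 25
  25^2 mod 29 = (25 * 25) mod 29 = 16
  25^3 mod 29 = (16 * 25) mod 29 = 23
  25^4 mod 29 = (23 * 25) mod 29 = 24
  25^5 mod 29 = (24 * 25) mod 29 = 20
Result: shared secret = 20.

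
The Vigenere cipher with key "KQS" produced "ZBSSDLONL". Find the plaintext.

Step 1: Extend key: KQSKQSKQS
Step 2: Decrypt each letter (c - k) mod 26:
  Z(25) - K(10) = (25-10) mod 26 = 15 = P
  B(1) - Q(16) = (1-16) mod 26 = 11 = L
  S(18) - S(18) = (18-18) mod 26 = 0 = A
  S(18) - K(10) = (18-10) mod 26 = 8 = I
  D(3) - Q(16) = (3-16) mod 26 = 13 = N
  L(11) - S(18) = (11-18) mod 26 = 19 = T
  O(14) - K(10) = (14-10) mod 26 = 4 = E
  N(13) - Q(16) = (13-16) mod 26 = 23 = X
  L(11) - S(18) = (11-18) mod 26 = 19 = T
Plaintext: PLAINTEXT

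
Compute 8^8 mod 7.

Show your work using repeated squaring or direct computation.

Step 1: Compute 8^8 mod 7 step by step, reducing modulo 7 at each step.
  8^1 mod 7 = 1
  8^2 mod 7 = (1 * 8) mod 7 = 1
  8^3 mod 7 = (1 * 8) mod 7 = 1
  8^4 mod 7 = (1 * 8) mod 7 = 1
  8^5 mod 7 = (1 * 8) mod 7 = 1
  8^6 mod 7 = (1 * 8) mod 7 = 1
  8^7 mod 7 = (1 * 8) mod 7 = 1
  8^8 mod 7 = (1 * 8) mod 7 = 1
Step 2: Result = 1.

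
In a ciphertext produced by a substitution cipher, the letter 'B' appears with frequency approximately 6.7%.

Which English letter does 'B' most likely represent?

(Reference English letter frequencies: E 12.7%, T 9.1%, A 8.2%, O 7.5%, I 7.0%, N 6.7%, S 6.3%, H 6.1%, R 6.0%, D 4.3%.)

Step 1: The observed frequency is 6.7%.
Step 2: Compare with English frequencies:
  E: 12.7% (difference: 6.0%)
  T: 9.1% (difference: 2.4%)
  A: 8.2% (difference: 1.5%)
  O: 7.5% (difference: 0.8%)
  I: 7.0% (difference: 0.3%)
  N: 6.7% (difference: 0.0%) <-- closest
  S: 6.3% (difference: 0.4%)
  H: 6.1% (difference: 0.6%)
  R: 6.0% (difference: 0.7%)
  D: 4.3% (difference: 2.4%)
Step 3: 'B' most likely represents 'N' (frequency 6.7%).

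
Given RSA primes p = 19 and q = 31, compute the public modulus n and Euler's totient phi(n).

Step 1: n = p * q = 19 * 31 = 589.
Step 2: phi(n) = (p-1)(q-1) = 18 * 30 = 540.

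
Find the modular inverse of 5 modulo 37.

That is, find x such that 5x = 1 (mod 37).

Step 1: We need x such that 5 * x = 1 (mod 37).
Step 2: Using the extended Euclidean algorithm or trial:
  5 * 15 = 75 = 2 * 37 + 1.
Step 3: Since 75 mod 37 = 1, the inverse is x = 15.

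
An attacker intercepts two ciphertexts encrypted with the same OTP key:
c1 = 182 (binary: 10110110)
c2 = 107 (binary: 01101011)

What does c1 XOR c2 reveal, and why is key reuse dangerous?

Step 1: c1 XOR c2 = (m1 XOR k) XOR (m2 XOR k).
Step 2: By XOR associativity/commutativity: = m1 XOR m2 XOR k XOR k = m1 XOR m2.
Step 3: 10110110 XOR 01101011 = 11011101 = 221.
Step 4: The key cancels out! An attacker learns m1 XOR m2 = 221, revealing the relationship between plaintexts.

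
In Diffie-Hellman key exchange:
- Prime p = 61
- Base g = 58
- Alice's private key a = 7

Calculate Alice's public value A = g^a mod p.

Step 1: A = g^a mod p = 58^7 mod 61.
  58^1 mod 61 = 58
  58^2 mod 61 = (58 * 58) mod 61 = 9
  58^3 mod 61 = (9 * 58) mod 61 = 34
  58^4 mod 61 = (34 * 58) mod 61 = 20
  58^5 mod 61 = (20 * 58) mod 61 = 1
  58^6 mod 61 = (1 * 58) mod 61 = 58
  58^7 mod 61 = (58 * 58) mod 61 = 9
Result: A = 9.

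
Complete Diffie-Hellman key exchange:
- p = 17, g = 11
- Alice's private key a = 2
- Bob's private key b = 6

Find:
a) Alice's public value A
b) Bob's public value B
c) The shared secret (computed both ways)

Step 1: A = g^a mod p = 11^2 mod 17 = 2.
Step 2: B = g^b mod p = 11^6 mod 17 = 8.
Step 3: Alice computes s = B^a mod p = 8^2 mod 17 = 13.
Step 4: Bob computes s = A^b mod p = 2^6 mod 17 = 13.
Both sides agree: shared secret = 13.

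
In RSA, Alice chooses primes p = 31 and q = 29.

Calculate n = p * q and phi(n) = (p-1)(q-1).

Step 1: n = p * q = 31 * 29 = 899.
Step 2: phi(n) = (p-1)(q-1) = 30 * 28 = 840.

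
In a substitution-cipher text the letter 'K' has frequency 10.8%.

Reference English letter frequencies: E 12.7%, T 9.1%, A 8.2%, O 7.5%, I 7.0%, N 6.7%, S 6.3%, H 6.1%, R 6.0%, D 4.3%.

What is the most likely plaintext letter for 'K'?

Step 1: The observed frequency is 10.8%.
Step 2: Compare with English frequencies:
  E: 12.7% (difference: 1.9%)
  T: 9.1% (difference: 1.7%) <-- closest
  A: 8.2% (difference: 2.6%)
  O: 7.5% (difference: 3.3%)
  I: 7.0% (difference: 3.8%)
  N: 6.7% (difference: 4.1%)
  S: 6.3% (difference: 4.5%)
  H: 6.1% (difference: 4.7%)
  R: 6.0% (difference: 4.8%)
  D: 4.3% (difference: 6.5%)
Step 3: 'K' most likely represents 'T' (frequency 9.1%).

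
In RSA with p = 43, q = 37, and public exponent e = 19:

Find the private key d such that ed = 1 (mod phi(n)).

Step 1: n = 43 * 37 = 1591.
Step 2: phi(n) = 42 * 36 = 1512.
Step 3: Find d such that 19 * d = 1 (mod 1512).
Step 4: d = 19^(-1) mod 1512 = 955.
Verification: 19 * 955 = 18145 = 12 * 1512 + 1.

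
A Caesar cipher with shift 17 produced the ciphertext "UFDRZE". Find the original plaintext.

Step 1: Reverse the shift by subtracting 17 from each letter position.
  U (position 20) -> position (20-17) mod 26 = 3 -> D
  F (position 5) -> position (5-17) mod 26 = 14 -> O
  D (position 3) -> position (3-17) mod 26 = 12 -> M
  R (position 17) -> position (17-17) mod 26 = 0 -> A
  Z (position 25) -> position (25-17) mod 26 = 8 -> I
  E (position 4) -> position (4-17) mod 26 = 13 -> N
Decrypted message: DOMAIN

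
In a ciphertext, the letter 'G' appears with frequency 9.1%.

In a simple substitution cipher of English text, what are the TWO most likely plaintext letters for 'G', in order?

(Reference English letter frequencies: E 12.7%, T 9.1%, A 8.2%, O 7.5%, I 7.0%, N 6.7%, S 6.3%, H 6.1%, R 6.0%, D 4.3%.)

Step 1: Observed frequency of 'G' is 9.1%.
Step 2: Compute distances to each reference frequency and sort:
  T (9.1%): difference = 0.0% <-- BEST
  A (8.2%): difference = 0.9% <-- RUNNER-UP
  O (7.5%): difference = 1.6%
  I (7.0%): difference = 2.1%
  N (6.7%): difference = 2.4%
Step 3: Most likely is 'T' (9.1%, diff 0.0%); second most likely is 'A' (8.2%, diff 0.9%).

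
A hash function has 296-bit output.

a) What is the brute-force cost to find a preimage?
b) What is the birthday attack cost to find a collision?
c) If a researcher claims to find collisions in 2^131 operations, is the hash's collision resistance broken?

Step 1: Preimage resistance requires brute-force of 2^296 operations.
Step 2: Collision resistance (birthday bound) = 2^(296/2) = 2^148.
Step 3: The claimed attack costs 2^131 operations.
Step 4: Since 2^131 < 2^148, the claimed attack beats the generic birthday bound, so collision resistance is broken.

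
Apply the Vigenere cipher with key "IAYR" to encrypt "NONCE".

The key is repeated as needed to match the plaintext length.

Step 1: Repeat key to match plaintext length:
  Plaintext: NONCE
  Key:       IAYRI
Step 2: Encrypt each letter:
  N(13) + I(8) = (13+8) mod 26 = 21 = V
  O(14) + A(0) = (14+0) mod 26 = 14 = O
  N(13) + Y(24) = (13+24) mod 26 = 11 = L
  C(2) + R(17) = (2+17) mod 26 = 19 = T
  E(4) + I(8) = (4+8) mod 26 = 12 = M
Ciphertext: VOLTM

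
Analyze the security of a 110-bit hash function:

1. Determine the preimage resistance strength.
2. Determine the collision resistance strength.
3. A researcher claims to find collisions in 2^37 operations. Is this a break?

Step 1: Preimage resistance requires brute-force of 2^110 operations.
Step 2: Collision resistance (birthday bound) = 2^(110/2) = 2^55.
Step 3: The claimed attack costs 2^37 operations.
Step 4: Since 2^37 < 2^55, the claimed attack beats the generic birthday bound, so collision resistance is broken.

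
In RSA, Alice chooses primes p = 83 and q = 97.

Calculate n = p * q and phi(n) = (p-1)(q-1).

Step 1: n = p * q = 83 * 97 = 8051.
Step 2: phi(n) = (p-1)(q-1) = 82 * 96 = 7872.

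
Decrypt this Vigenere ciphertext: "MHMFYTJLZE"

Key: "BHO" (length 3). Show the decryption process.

Step 1: Key 'BHO' has length 3. Extended key: BHOBHOBHOB
Step 2: Decrypt each position:
  M(12) - B(1) = 11 = L
  H(7) - H(7) = 0 = A
  M(12) - O(14) = 24 = Y
  F(5) - B(1) = 4 = E
  Y(24) - H(7) = 17 = R
  T(19) - O(14) = 5 = F
  J(9) - B(1) = 8 = I
  L(11) - H(7) = 4 = E
  Z(25) - O(14) = 11 = L
  E(4) - B(1) = 3 = D
Plaintext: LAYERFIELD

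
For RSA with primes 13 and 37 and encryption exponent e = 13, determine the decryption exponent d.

Step 1: n = 13 * 37 = 481.
Step 2: phi(n) = 12 * 36 = 432.
Step 3: Find d such that 13 * d = 1 (mod 432).
Step 4: d = 13^(-1) mod 432 = 133.
Verification: 13 * 133 = 1729 = 4 * 432 + 1.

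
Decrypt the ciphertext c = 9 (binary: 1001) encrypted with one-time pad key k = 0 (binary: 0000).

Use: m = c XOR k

Step 1: XOR ciphertext with key:
  Ciphertext: 1001
  Key:        0000
  XOR:        1001
Step 2: Plaintext = 1001 = 9 in decimal.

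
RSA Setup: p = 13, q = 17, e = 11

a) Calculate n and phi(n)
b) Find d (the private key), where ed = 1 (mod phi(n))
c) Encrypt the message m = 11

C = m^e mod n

Step 1: n = 13 * 17 = 221.
Step 2: phi(n) = (13-1)(17-1) = 12 * 16 = 192.
Step 3: Find d = 11^(-1) mod 192 = 35.
  Verify: 11 * 35 = 385 = 1 (mod 192).
Step 4: C = 11^11 mod 221 = 97.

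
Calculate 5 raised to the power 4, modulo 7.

Step 1: Compute 5^4 mod 7 step by step, reducing modulo 7 at each step.
  5^1 mod 7 = 5
  5^2 mod 7 = (5 * 5) mod 7 = 4
  5^3 mod 7 = (4 * 5) mod 7 = 6
  5^4 mod 7 = (6 * 5) mod 7 = 2
Step 2: Result = 2.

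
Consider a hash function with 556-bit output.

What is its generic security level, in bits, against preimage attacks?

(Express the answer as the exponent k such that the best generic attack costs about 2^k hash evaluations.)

Step 1: The hash has a 556-bit output.
Step 2: Preimage resistance means: given a digest h(x), it should be infeasible to find any input that hashes to it.
With a 556-bit output there are 2^556 possible digests, so a generic brute-force preimage search costs about 2^556 evaluations.
Step 3: Security level = 556 bits.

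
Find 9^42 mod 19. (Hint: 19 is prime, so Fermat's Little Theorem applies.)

Step 1: Since 19 is prime, by Fermat's Little Theorem: 9^18 = 1 (mod 19).
Step 2: Reduce exponent: 42 mod 18 = 6.
Step 3: So 9^42 = 9^6 (mod 19).
Step 4: 9^6 mod 19 = 11.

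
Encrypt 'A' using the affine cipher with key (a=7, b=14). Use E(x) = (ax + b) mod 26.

Step 1: Convert 'A' to number: x = 0.
Step 2: E(0) = (7 * 0 + 14) mod 26 = 14 mod 26 = 14.
Step 3: Convert 14 back to letter: O.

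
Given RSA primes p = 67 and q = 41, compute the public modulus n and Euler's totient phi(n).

Step 1: n = p * q = 67 * 41 = 2747.
Step 2: phi(n) = (p-1)(q-1) = 66 * 40 = 2640.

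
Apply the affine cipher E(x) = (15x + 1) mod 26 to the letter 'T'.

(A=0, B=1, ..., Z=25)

Step 1: Convert 'T' to number: x = 19.
Step 2: E(19) = (15 * 19 + 1) mod 26 = 286 mod 26 = 0.
Step 3: Convert 0 back to letter: A.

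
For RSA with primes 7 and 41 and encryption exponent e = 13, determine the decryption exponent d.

Step 1: n = 7 * 41 = 287.
Step 2: phi(n) = 6 * 40 = 240.
Step 3: Find d such that 13 * d = 1 (mod 240).
Step 4: d = 13^(-1) mod 240 = 37.
Verification: 13 * 37 = 481 = 2 * 240 + 1.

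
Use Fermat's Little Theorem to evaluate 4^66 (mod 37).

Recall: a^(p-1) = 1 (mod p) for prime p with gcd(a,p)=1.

Step 1: Since 37 is prime, by Fermat's Little Theorem: 4^36 = 1 (mod 37).
Step 2: Reduce exponent: 66 mod 36 = 30.
Step 3: So 4^66 = 4^30 (mod 37).
Step 4: 4^30 mod 37 = 10.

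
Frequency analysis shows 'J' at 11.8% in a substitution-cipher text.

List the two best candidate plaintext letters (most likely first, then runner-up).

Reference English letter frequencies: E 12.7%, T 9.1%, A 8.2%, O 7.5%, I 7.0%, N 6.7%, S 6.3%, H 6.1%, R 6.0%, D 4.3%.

Step 1: Observed frequency of 'J' is 11.8%.
Step 2: Compute distances to each reference frequency and sort:
  E (12.7%): difference = 0.9% <-- BEST
  T (9.1%): difference = 2.7% <-- RUNNER-UP
  A (8.2%): difference = 3.6%
  O (7.5%): difference = 4.3%
  I (7.0%): difference = 4.8%
Step 3: Most likely is 'E' (12.7%, diff 0.9%); second most likely is 'T' (9.1%, diff 2.7%).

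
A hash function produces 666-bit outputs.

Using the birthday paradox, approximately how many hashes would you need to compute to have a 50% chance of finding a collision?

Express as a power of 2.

Step 1: The birthday paradox gives collision probability ~50% after sqrt(2^n) = 2^(n/2) hashes.
Step 2: For 666-bit output: 2^(666/2) = 2^333.
Step 3: Approximately 2^333 hash computations needed.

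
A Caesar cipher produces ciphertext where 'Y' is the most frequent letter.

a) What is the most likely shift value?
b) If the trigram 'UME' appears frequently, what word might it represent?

Step 1: In English, 'E' is the most frequent letter (12.7%).
Step 2: The most frequent ciphertext letter is 'Y' (position 24).
Step 3: Shift = (24 - 4) mod 26 = 20.
Step 4: Decrypt 'UME' by shifting back 20:
  U -> A
  M -> S
  E -> K
Step 5: 'UME' decrypts to 'ASK'.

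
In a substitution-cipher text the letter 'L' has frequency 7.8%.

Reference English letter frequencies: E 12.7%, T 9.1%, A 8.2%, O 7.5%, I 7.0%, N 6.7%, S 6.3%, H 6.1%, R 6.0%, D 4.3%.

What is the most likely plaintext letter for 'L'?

Step 1: The observed frequency is 7.8%.
Step 2: Compare with English frequencies:
  E: 12.7% (difference: 4.9%)
  T: 9.1% (difference: 1.3%)
  A: 8.2% (difference: 0.4%)
  O: 7.5% (difference: 0.3%) <-- closest
  I: 7.0% (difference: 0.8%)
  N: 6.7% (difference: 1.1%)
  S: 6.3% (difference: 1.5%)
  H: 6.1% (difference: 1.7%)
  R: 6.0% (difference: 1.8%)
  D: 4.3% (difference: 3.5%)
Step 3: 'L' most likely represents 'O' (frequency 7.5%).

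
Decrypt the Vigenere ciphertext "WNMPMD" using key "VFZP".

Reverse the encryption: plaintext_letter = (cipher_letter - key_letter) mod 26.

Step 1: Extend key: VFZPVF
Step 2: Decrypt each letter (c - k) mod 26:
  W(22) - V(21) = (22-21) mod 26 = 1 = B
  N(13) - F(5) = (13-5) mod 26 = 8 = I
  M(12) - Z(25) = (12-25) mod 26 = 13 = N
  P(15) - P(15) = (15-15) mod 26 = 0 = A
  M(12) - V(21) = (12-21) mod 26 = 17 = R
  D(3) - F(5) = (3-5) mod 26 = 24 = Y
Plaintext: BINARY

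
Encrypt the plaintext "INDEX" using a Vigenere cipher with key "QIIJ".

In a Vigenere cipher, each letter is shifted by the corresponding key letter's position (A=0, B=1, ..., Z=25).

Step 1: Repeat key to match plaintext length:
  Plaintext: INDEX
  Key:       QIIJQ
Step 2: Encrypt each letter:
  I(8) + Q(16) = (8+16) mod 26 = 24 = Y
  N(13) + I(8) = (13+8) mod 26 = 21 = V
  D(3) + I(8) = (3+8) mod 26 = 11 = L
  E(4) + J(9) = (4+9) mod 26 = 13 = N
  X(23) + Q(16) = (23+16) mod 26 = 13 = N
Ciphertext: YVLNN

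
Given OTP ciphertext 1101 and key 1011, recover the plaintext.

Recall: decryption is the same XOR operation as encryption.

Step 1: XOR ciphertext with key:
  Ciphertext: 1101
  Key:        1011
  XOR:        0110
Step 2: Plaintext = 0110 = 6 in decimal.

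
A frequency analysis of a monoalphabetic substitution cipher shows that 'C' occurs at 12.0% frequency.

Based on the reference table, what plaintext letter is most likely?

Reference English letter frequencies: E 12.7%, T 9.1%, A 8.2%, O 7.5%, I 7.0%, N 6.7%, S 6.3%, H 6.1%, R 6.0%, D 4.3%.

Step 1: The observed frequency is 12.0%.
Step 2: Compare with English frequencies:
  E: 12.7% (difference: 0.7%) <-- closest
  T: 9.1% (difference: 2.9%)
  A: 8.2% (difference: 3.8%)
  O: 7.5% (difference: 4.5%)
  I: 7.0% (difference: 5.0%)
  N: 6.7% (difference: 5.3%)
  S: 6.3% (difference: 5.7%)
  H: 6.1% (difference: 5.9%)
  R: 6.0% (difference: 6.0%)
  D: 4.3% (difference: 7.7%)
Step 3: 'C' most likely represents 'E' (frequency 12.7%).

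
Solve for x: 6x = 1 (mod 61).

Step 1: We need x such that 6 * x = 1 (mod 61).
Step 2: Using the extended Euclidean algorithm or trial:
  6 * 51 = 306 = 5 * 61 + 1.
Step 3: Since 306 mod 61 = 1, the inverse is x = 51.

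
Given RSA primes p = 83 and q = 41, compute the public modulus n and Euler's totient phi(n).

Step 1: n = p * q = 83 * 41 = 3403.
Step 2: phi(n) = (p-1)(q-1) = 82 * 40 = 3280.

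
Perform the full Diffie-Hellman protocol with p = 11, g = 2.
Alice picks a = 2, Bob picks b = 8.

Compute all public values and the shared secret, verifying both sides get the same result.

Step 1: A = g^a mod p = 2^2 mod 11 = 4.
Step 2: B = g^b mod p = 2^8 mod 11 = 3.
Step 3: Alice computes s = B^a mod p = 3^2 mod 11 = 9.
Step 4: Bob computes s = A^b mod p = 4^8 mod 11 = 9.
Both sides agree: shared secret = 9.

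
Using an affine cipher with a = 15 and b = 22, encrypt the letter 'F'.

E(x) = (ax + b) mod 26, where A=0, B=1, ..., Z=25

Step 1: Convert 'F' to number: x = 5.
Step 2: E(5) = (15 * 5 + 22) mod 26 = 97 mod 26 = 19.
Step 3: Convert 19 back to letter: T.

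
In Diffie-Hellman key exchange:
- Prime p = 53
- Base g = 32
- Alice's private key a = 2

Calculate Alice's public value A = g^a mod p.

Step 1: A = g^a mod p = 32^2 mod 53.
  32^1 mod 53 = 32
  32^2 mod 53 = (32 * 32) mod 53 = 17
Result: A = 17.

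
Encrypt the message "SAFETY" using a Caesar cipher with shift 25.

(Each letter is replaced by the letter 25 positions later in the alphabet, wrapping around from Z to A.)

Step 1: For each letter, shift forward by 25 positions (mod 26).
  S (position 18) -> position (18+25) mod 26 = 17 -> R
  A (position 0) -> position (0+25) mod 26 = 25 -> Z
  F (position 5) -> position (5+25) mod 26 = 4 -> E
  E (position 4) -> position (4+25) mod 26 = 3 -> D
  T (position 19) -> position (19+25) mod 26 = 18 -> S
  Y (position 24) -> position (24+25) mod 26 = 23 -> X
Result: RZEDSX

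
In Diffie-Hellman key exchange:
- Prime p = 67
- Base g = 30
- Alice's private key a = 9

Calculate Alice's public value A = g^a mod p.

Step 1: A = g^a mod p = 30^9 mod 67.
  30^1 mod 67 = 30
  30^2 mod 67 = (30 * 30) mod 67 = 29
  30^3 mod 67 = (29 * 30) mod 67 = 66
  30^4 mod 67 = (66 * 30) mod 67 = 37
  30^5 mod 67 = (37 * 30) mod 67 = 38
  30^6 mod 67 = (38 * 30) mod 67 = 1
  30^7 mod 67 = (1 * 30) mod 67 = 30
  30^8 mod 67 = (30 * 30) mod 67 = 29
  30^9 mod 67 = (29 * 30) mod 67 = 66
Result: A = 66.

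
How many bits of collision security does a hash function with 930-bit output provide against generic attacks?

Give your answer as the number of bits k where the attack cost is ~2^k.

Step 1: The hash has a 930-bit output.
Step 2: Collision resistance means it should be infeasible to find any x != y with h(x) = h(y).
By the birthday bound, a generic collision search succeeds after about sqrt(2^930) = 2^(930/2) = 2^465 evaluations.
Step 3: Security level = 465 bits.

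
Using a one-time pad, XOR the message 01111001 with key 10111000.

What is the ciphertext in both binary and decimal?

Step 1: Write out the XOR operation bit by bit:
  Message: 01111001
  Key:     10111000
  XOR:     11000001
Step 2: Convert to decimal: 11000001 = 193.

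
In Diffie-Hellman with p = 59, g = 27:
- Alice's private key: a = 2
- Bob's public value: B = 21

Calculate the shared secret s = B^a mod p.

Step 1: s = B^a mod p = 21^2 mod 59.
  21^1 mod 59 = 21
  21^2 mod 59 = (21 * 21) mod 59 = 28
Result: shared secret = 28.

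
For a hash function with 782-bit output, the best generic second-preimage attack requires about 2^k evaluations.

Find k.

Step 1: The hash has a 782-bit output.
Step 2: Second-preimage resistance means: given a specific input x, it should be infeasible to find a different y with h(y) = h(x).
With a 782-bit output, a generic search for a second preimage costs about 2^782 evaluations (each trial matches the fixed target with probability 2^-782).
Step 3: Security level = 782 bits.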